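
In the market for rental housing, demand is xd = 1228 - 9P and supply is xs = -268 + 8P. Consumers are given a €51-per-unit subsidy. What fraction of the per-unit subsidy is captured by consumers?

Pre-subsidy: 1228 - 9P = -268 + 8P gives P* = 88, x* = 436.
With the rebate, buyers effectively pay Pb = Ps − 51, where Ps is the price sellers receive.
Demand in terms of Ps becomes xd = 1228 − 9(Ps − 51) = 1687 - 9Ps. Setting this equal to supply: 1687 - 9Ps = -268 + 8Ps, so Ps = 115.
Buyers pay Pb = 115 − 51 = 64; x' = -268 + 8·115 = 652.
Buyers' price falls by P* − Pb = 88 − 64 = 24; sellers' price rises by Ps − P* = 115 − 88 = 27.
So consumers capture 24/51 = 8/17 of each unit of subsidy.

Consumer share = 8/17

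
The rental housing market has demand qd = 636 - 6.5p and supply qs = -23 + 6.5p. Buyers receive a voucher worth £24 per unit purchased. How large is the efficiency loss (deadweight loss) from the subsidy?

Pre-subsidy: 636 - 6.5p = -23 + 6.5p gives p* = 659/13, q* = 306.5.
With the rebate, buyers effectively pay pb = ps − 24, where ps is the price sellers receive.
Demand in terms of ps becomes qd = 636 − 6.5(ps − 24) = 792 - 6.5ps. Setting this equal to supply: 792 - 6.5ps = -23 + 6.5ps, so ps = 815/13.
Buyers pay pb = 815/13 − 24 = 503/13; q' = -23 + 6.5·(815/13) = 384.5.
The subsidy expands output by 384.5 − 306.5 = 78 past the efficient level; on those units the gap between marginal cost and willingness to pay runs from 0 up to 24.
DWL = ½ × 24 × 78 = 936.

Deadweight loss = £936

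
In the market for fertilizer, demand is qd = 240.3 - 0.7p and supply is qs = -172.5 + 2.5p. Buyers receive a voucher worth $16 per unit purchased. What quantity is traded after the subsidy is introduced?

Pre-subsidy: 240.3 - 0.7p = -172.5 + 2.5p gives p* = 129, q* = 150.
With the rebate, buyers effectively pay pb = ps − 16, where ps is the price sellers receive.
Demand in terms of ps becomes qd = 240.3 − 0.7(ps − 16) = 251.5 - 0.7ps. Setting this equal to supply: 251.5 - 0.7ps = -172.5 + 2.5ps, so ps = 132.5.
Buyers pay pb = 132.5 − 16 = 116.5; q' = -172.5 + 2.5·132.5 = 158.75.

q' = 158.75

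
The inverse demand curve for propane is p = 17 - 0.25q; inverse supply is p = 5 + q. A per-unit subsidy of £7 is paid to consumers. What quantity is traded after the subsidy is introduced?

Pre-subsidy: 17 - 0.25q = 5 + q gives q* = 9.6 and p* = 14.6.
With the rebate, buyers effectively pay pb = ps − 7, where ps is the price sellers receive.
On the curves, pb = 17 - 0.25q and ps = 5 + q; the wedge ps − pb = 7 gives 5 + q − (17 - 0.25q) = 7, so q' = 15.2.
Then pb = 17 − 0.25·15.2 = 13.2 and ps = 5 + 1·15.2 = 20.2.

q' = 15.2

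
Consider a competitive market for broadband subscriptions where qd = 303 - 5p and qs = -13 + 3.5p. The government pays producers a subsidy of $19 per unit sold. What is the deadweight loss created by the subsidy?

Deadweight loss = 12635/34

Pre-subsidy: 303 - 5p = -13 + 3.5p gives p* = 632/17, q* = 1991/17.
With the subsidy, sellers receive ps = pb + 19 for each unit, where pb is the price buyers pay.
Supply in terms of pb becomes qs = -13 + 3.5(pb + 19) = 53.5 + 3.5pb. Setting this equal to demand: 303 - 5pb = 53.5 + 3.5pb, so pb = 499/17.
Sellers receive ps = 499/17 + 19 = 822/17; q' = 303 − 5·(499/17) = 2656/17.
The subsidy expands output by 2656/17 − 1991/17 = 665/17 past the efficient level; on those units the gap between marginal cost and willingness to pay runs from 0 up to 19.
DWL = ½ × 19 × 665/17 = 12635/34.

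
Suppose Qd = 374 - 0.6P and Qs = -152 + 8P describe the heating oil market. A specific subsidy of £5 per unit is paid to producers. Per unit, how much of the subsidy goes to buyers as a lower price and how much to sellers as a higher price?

Buyers gain 200/43 per unit; sellers gain 15/43 per unit

Pre-subsidy: 374 - 0.6P = -152 + 8P gives P* = 2630/43, Q* = 14504/43.
With the subsidy, sellers receive Ps = Pb + 5 for each unit, where Pb is the price buyers pay.
Supply in terms of Pb becomes Qs = -152 + 8(Pb + 5) = -112 + 8Pb. Setting this equal to demand: 374 - 0.6Pb = -112 + 8Pb, so Pb = 2430/43.
Sellers receive Ps = 2430/43 + 5 = 2645/43; Q' = 374 − 0.6·(2430/43) = 14624/43.
Buyers' price falls by P* − Pb = 2630/43 − 2430/43 = 200/43; sellers' price rises by Ps − P* = 2645/43 − 2630/43 = 15/43.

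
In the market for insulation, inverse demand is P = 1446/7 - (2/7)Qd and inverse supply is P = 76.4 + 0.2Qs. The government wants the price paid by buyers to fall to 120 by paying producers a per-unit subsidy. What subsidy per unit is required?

Required subsidy s = 17 per unit

At a buyer price of 120, quantity demanded is 723 − 3.5·120 = 303.
Sellers supply 303 only when they receive Ps = 76.4 + 0.2·303 = 137.
s = Ps − Pb = 137 − 120 = 17.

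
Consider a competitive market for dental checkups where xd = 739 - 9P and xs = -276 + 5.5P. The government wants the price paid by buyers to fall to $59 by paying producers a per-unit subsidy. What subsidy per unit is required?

Required subsidy s = $29 per unit

At a buyer price of 59, quantity demanded is 739 − 9·59 = 208.
Sellers supply 208 only when they receive Ps with -276 + 5.5·Ps = 208, i.e. Ps = 88.
s = Ps − Pb = 88 − 59 = 29.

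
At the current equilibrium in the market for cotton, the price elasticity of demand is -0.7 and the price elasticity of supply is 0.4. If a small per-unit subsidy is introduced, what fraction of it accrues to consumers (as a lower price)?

For a small subsidy around the equilibrium, the benefit split depends on the relative slopes, which at a point are proportional to the elasticities.
Buyer share = εs/(εs + |εd|) = 0.4/(0.4 + 0.7) = 4/11; seller share = |εd|/(εs + |εd|) = 7/11.

Consumer share = 4/11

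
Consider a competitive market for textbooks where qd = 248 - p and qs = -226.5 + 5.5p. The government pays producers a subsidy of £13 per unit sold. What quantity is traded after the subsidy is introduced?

Pre-subsidy: 248 - p = -226.5 + 5.5p gives p* = 73, q* = 175.
With the subsidy, sellers receive ps = pb + 13 for each unit, where pb is the price buyers pay.
Supply in terms of pb becomes qs = -226.5 + 5.5(pb + 13) = -155 + 5.5pb. Setting this equal to demand: 248 - pb = -155 + 5.5pb, so pb = 62.
Sellers receive ps = 62 + 13 = 75; q' = 248 − 1·62 = 186.

q' = 186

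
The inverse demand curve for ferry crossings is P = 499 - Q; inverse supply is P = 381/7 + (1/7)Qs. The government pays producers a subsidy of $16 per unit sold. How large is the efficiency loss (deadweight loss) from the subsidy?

Pre-subsidy: 499 - Q = 381/7 + (1/7)Q gives Q* = 389 and P* = 110.
With the subsidy, sellers receive Ps = Pb + 16 for each unit, where Pb is the price buyers pay.
On the curves, Pb = 499 - Q and Ps = 381/7 + (1/7)Q; the wedge Ps − Pb = 16 gives 381/7 + (1/7)Q − (499 - Q) = 16, so Q' = 403.
Then Pb = 499 − 1·403 = 96 and Ps = 381/7 + (1/7)·403 = 112.
The subsidy expands output by 403 − 389 = 14 past the efficient level; on those units the gap between marginal cost and willingness to pay runs from 0 up to 16.
DWL = ½ × 16 × 14 = 112.

Deadweight loss = $112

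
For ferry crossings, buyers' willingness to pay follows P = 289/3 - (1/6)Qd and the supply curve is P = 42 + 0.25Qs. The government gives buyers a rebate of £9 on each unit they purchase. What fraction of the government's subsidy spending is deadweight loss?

Pre-subsidy: 289/3 - (1/6)Q = 42 + 0.25Q gives Q* = 130.4 and P* = 74.6.
With the rebate, buyers effectively pay Pb = Ps − 9, where Ps is the price sellers receive.
On the curves, Pb = 289/3 - (1/6)Q and Ps = 42 + 0.25Q; the wedge Ps − Pb = 9 gives 42 + 0.25Q − (289/3 - (1/6)Q) = 9, so Q' = 152.
Then Pb = 289/3 − (1/6)·152 = 71 and Ps = 42 + 0.25·152 = 80.
ΔCS = ½(130.4 + 152)(74.6 − 71) = 508.32; ΔPS = ½(130.4 + 152)(80 − 74.6) = 762.48.
Government spending = 9 × 152 = 1368.
DWL = ½ × 9 × (152 − 130.4) = 97.2; fraction = 97.2 / 1368 = 27/380.

DWL / government spending = 27/380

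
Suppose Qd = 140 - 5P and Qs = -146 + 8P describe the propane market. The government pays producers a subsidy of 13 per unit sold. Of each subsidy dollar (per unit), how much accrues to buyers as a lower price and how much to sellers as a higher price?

Buyers gain 8 per unit; sellers gain 5 per unit

Pre-subsidy: 140 - 5P = -146 + 8P gives P* = 22, Q* = 30.
With the subsidy, sellers receive Ps = Pb + 13 for each unit, where Pb is the price buyers pay.
Supply in terms of Pb becomes Qs = -146 + 8(Pb + 13) = -42 + 8Pb. Setting this equal to demand: 140 - 5Pb = -42 + 8Pb, so Pb = 14.
Sellers receive Ps = 14 + 13 = 27; Q' = 140 − 5·14 = 70.
Buyers' price falls by P* − Pb = 22 − 14 = 8; sellers' price rises by Ps − P* = 27 − 22 = 5.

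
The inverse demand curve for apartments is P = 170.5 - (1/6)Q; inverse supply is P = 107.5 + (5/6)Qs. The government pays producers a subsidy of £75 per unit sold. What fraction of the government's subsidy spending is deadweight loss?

DWL / government spending = 25/92

Pre-subsidy: 170.5 - (1/6)Q = 107.5 + (5/6)Q gives Q* = 63 and P* = 160.
With the subsidy, sellers receive Ps = Pb + 75 for each unit, where Pb is the price buyers pay.
On the curves, Pb = 170.5 - (1/6)Q and Ps = 107.5 + (5/6)Q; the wedge Ps − Pb = 75 gives 107.5 + (5/6)Q − (170.5 - (1/6)Q) = 75, so Q' = 138.
Then Pb = 170.5 − (1/6)·138 = 147.5 and Ps = 107.5 + (5/6)·138 = 222.5.
ΔCS = ½(63 + 138)(160 − 147.5) = 1256.25; ΔPS = ½(63 + 138)(222.5 − 160) = 6281.25.
Government spending = 75 × 138 = 10350.
DWL = ½ × 75 × (138 − 63) = 2812.5; fraction = 2812.5 / 10350 = 25/92.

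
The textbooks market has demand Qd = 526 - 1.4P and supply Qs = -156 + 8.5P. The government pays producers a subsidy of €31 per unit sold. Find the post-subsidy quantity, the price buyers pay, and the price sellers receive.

Q' = 5135/11; buyers pay 465/11; sellers receive 806/11

Pre-subsidy: 526 - 1.4P = -156 + 8.5P gives P* = 620/9, Q* = 3866/9.
With the subsidy, sellers receive Ps = Pb + 31 for each unit, where Pb is the price buyers pay.
Supply in terms of Pb becomes Qs = -156 + 8.5(Pb + 31) = 107.5 + 8.5Pb. Setting this equal to demand: 526 - 1.4Pb = 107.5 + 8.5Pb, so Pb = 465/11.
Sellers receive Ps = 465/11 + 31 = 806/11; Q' = 526 − 1.4·(465/11) = 5135/11.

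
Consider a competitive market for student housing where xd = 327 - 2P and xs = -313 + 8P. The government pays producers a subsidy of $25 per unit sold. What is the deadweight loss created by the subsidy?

Pre-subsidy: 327 - 2P = -313 + 8P gives P* = 64, x* = 199.
With the subsidy, sellers receive Ps = Pb + 25 for each unit, where Pb is the price buyers pay.
Supply in terms of Pb becomes xs = -313 + 8(Pb + 25) = -113 + 8Pb. Setting this equal to demand: 327 - 2Pb = -113 + 8Pb, so Pb = 44.
Sellers receive Ps = 44 + 25 = 69; x' = 327 − 2·44 = 239.
The subsidy expands output by 239 − 199 = 40 past the efficient level; on those units the gap between marginal cost and willingness to pay runs from 0 up to 25.
DWL = ½ × 25 × 40 = 500.

Deadweight loss = $500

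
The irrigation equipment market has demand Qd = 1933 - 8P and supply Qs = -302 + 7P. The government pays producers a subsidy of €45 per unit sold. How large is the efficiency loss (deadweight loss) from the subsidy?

Deadweight loss = €3780

Pre-subsidy: 1933 - 8P = -302 + 7P gives P* = 149, Q* = 741.
With the subsidy, sellers receive Ps = Pb + 45 for each unit, where Pb is the price buyers pay.
Supply in terms of Pb becomes Qs = -302 + 7(Pb + 45) = 13 + 7Pb. Setting this equal to demand: 1933 - 8Pb = 13 + 7Pb, so Pb = 128.
Sellers receive Ps = 128 + 45 = 173; Q' = 1933 − 8·128 = 909.
The subsidy expands output by 909 − 741 = 168 past the efficient level; on those units the gap between marginal cost and willingness to pay runs from 0 up to 45.
DWL = ½ × 45 × 168 = 3780.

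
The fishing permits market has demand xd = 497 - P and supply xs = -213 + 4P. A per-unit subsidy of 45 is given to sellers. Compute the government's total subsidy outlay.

Pre-subsidy: 497 - P = -213 + 4P gives P* = 142, x* = 355.
With the subsidy, sellers receive Ps = Pb + 45 for each unit, where Pb is the price buyers pay.
Supply in terms of Pb becomes xs = -213 + 4(Pb + 45) = -33 + 4Pb. Setting this equal to demand: 497 - Pb = -33 + 4Pb, so Pb = 106.
Sellers receive Ps = 106 + 45 = 151; x' = 497 − 1·106 = 391.
Government outlay = subsidy × quantity = 45 × 391 = 17595.

Government cost = 17595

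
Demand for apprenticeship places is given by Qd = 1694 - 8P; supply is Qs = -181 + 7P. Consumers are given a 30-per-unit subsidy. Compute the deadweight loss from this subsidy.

Pre-subsidy: 1694 - 8P = -181 + 7P gives P* = 125, Q* = 694.
With the rebate, buyers effectively pay Pb = Ps − 30, where Ps is the price sellers receive.
Demand in terms of Ps becomes Qd = 1694 − 8(Ps − 30) = 1934 - 8Ps. Setting this equal to supply: 1934 - 8Ps = -181 + 7Ps, so Ps = 141.
Buyers pay Pb = 141 − 30 = 111; Q' = -181 + 7·141 = 806.
The subsidy expands output by 806 − 694 = 112 past the efficient level; on those units the gap between marginal cost and willingness to pay runs from 0 up to 30.
DWL = ½ × 30 × 112 = 1680.

Deadweight loss = 1680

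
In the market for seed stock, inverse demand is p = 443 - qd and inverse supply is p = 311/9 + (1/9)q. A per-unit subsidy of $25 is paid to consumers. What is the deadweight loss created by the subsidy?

Pre-subsidy: 443 - q = 311/9 + (1/9)q gives q* = 367.6 and p* = 75.4.
With the rebate, buyers effectively pay pb = ps − 25, where ps is the price sellers receive.
On the curves, pb = 443 - q and ps = 311/9 + (1/9)q; the wedge ps − pb = 25 gives 311/9 + (1/9)q − (443 - q) = 25, so q' = 390.1.
Then pb = 443 − 1·390.1 = 52.9 and ps = 311/9 + (1/9)·390.1 = 77.9.
The subsidy expands output by 390.1 − 367.6 = 22.5 past the efficient level; on those units the gap between marginal cost and willingness to pay runs from 0 up to 25.
DWL = ½ × 25 × 22.5 = 281.25.

Deadweight loss = $281.25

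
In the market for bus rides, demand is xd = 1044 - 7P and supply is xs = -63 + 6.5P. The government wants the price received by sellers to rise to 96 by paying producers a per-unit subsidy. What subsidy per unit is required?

Required subsidy s = 27 per unit

At a seller price of 96, quantity supplied is -63 + 6.5·96 = 561.
Buyers absorb 561 only when they pay Pb with 1044 − 7·Pb = 561, i.e. Pb = 69.
s = Ps − Pb = 96 − 69 = 27.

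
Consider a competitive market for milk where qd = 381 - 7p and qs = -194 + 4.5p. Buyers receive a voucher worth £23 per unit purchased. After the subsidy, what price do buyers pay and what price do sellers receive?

Buyers pay £41; sellers receive £64

Pre-subsidy: 381 - 7p = -194 + 4.5p gives p* = 50, q* = 31.
With the rebate, buyers effectively pay pb = ps − 23, where ps is the price sellers receive.
Demand in terms of ps becomes qd = 381 − 7(ps − 23) = 542 - 7ps. Setting this equal to supply: 542 - 7ps = -194 + 4.5ps, so ps = 64.
Buyers pay pb = 64 − 23 = 41; q' = -194 + 4.5·64 = 94.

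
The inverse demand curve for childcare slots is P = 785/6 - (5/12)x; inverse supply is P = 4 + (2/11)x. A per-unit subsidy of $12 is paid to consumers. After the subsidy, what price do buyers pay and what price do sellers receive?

Buyers pay 2700/79; sellers receive 3648/79

Pre-subsidy: 785/6 - (5/12)x = 4 + (2/11)x gives x* = 16742/79 and P* = 3360/79.
With the rebate, buyers effectively pay Pb = Ps − 12, where Ps is the price sellers receive.
On the curves, Pb = 785/6 - (5/12)x and Ps = 4 + (2/11)x; the wedge Ps − Pb = 12 gives 4 + (2/11)x − (785/6 - (5/12)x) = 12, so x' = 18326/79.
Then Pb = 785/6 − (5/12)·(18326/79) = 2700/79 and Ps = 4 + (2/11)·(18326/79) = 3648/79.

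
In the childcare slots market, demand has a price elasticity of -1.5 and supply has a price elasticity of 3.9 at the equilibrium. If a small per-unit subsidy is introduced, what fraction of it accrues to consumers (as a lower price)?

Consumer share = 13/18

For a small subsidy around the equilibrium, the benefit split depends on the relative slopes, which at a point are proportional to the elasticities.
Buyer share = εs/(εs + |εd|) = 3.9/(3.9 + 1.5) = 13/18; seller share = |εd|/(εs + |εd|) = 5/18.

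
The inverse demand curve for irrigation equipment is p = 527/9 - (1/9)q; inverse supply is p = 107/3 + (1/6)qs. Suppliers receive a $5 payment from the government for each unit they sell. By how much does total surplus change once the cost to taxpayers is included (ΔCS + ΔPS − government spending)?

Net change in total surplus = -$45

Pre-subsidy: 527/9 - (1/9)q = 107/3 + (1/6)q gives q* = 82.4 and p* = 49.4.
With the subsidy, sellers receive ps = pb + 5 for each unit, where pb is the price buyers pay.
On the curves, pb = 527/9 - (1/9)q and ps = 107/3 + (1/6)q; the wedge ps − pb = 5 gives 107/3 + (1/6)q − (527/9 - (1/9)q) = 5, so q' = 100.4.
Then pb = 527/9 − (1/9)·100.4 = 47.4 and ps = 107/3 + (1/6)·100.4 = 52.4.
ΔCS = ½(82.4 + 100.4)(49.4 − 47.4) = 182.8; ΔPS = ½(82.4 + 100.4)(52.4 − 49.4) = 274.2.
Government spending = 5 × 100.4 = 502.
Net change = 182.8 + 274.2 − 502 = -45. The loss equals the DWL triangle ½·5·18.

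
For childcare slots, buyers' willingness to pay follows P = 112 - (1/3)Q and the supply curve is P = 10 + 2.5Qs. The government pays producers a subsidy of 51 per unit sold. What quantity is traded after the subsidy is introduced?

Q' = 54

Pre-subsidy: 112 - (1/3)Q = 10 + 2.5Q gives Q* = 36 and P* = 100.
With the subsidy, sellers receive Ps = Pb + 51 for each unit, where Pb is the price buyers pay.
On the curves, Pb = 112 - (1/3)Q and Ps = 10 + 2.5Q; the wedge Ps − Pb = 51 gives 10 + 2.5Q − (112 - (1/3)Q) = 51, so Q' = 54.
Then Pb = 112 − (1/3)·54 = 94 and Ps = 10 + 2.5·54 = 145.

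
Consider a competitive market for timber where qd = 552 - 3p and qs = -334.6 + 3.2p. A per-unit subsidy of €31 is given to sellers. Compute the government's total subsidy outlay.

Pre-subsidy: 552 - 3p = -334.6 + 3.2p gives p* = 143, q* = 123.
With the subsidy, sellers receive ps = pb + 31 for each unit, where pb is the price buyers pay.
Supply in terms of pb becomes qs = -334.6 + 3.2(pb + 31) = -235.4 + 3.2pb. Setting this equal to demand: 552 - 3pb = -235.4 + 3.2pb, so pb = 127.
Sellers receive ps = 127 + 31 = 158; q' = 552 − 3·127 = 171.
Government outlay = subsidy × quantity = 31 × 171 = 5301.

Government cost = €5301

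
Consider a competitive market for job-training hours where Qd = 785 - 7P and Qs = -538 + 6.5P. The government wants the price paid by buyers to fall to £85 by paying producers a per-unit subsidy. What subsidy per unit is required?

At a buyer price of 85, quantity demanded is 785 − 7·85 = 190.
Sellers supply 190 only when they receive Ps with -538 + 6.5·Ps = 190, i.e. Ps = 112.
s = Ps − Pb = 112 − 85 = 27.

Required subsidy s = £27 per unit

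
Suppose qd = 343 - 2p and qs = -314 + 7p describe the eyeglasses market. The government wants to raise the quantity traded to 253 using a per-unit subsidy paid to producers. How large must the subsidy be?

Required subsidy s = 36 per unit

At q = 253, invert demand for the buyer price: pb = (343 − 253)/2 = 45; invert supply for the seller price: ps = (253 − (-314))/7 = 81.
The subsidy must fill the gap: s = ps − pb = 81 − 45 = 36.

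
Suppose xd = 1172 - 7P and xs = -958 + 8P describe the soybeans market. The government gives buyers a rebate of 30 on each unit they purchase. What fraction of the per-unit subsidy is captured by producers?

Producer share = 7/15

Pre-subsidy: 1172 - 7P = -958 + 8P gives P* = 142, x* = 178.
With the rebate, buyers effectively pay Pb = Ps − 30, where Ps is the price sellers receive.
Demand in terms of Ps becomes xd = 1172 − 7(Ps − 30) = 1382 - 7Ps. Setting this equal to supply: 1382 - 7Ps = -958 + 8Ps, so Ps = 156.
Buyers pay Pb = 156 − 30 = 126; x' = -958 + 8·156 = 290.
Buyers' price falls by P* − Pb = 142 − 126 = 16; sellers' price rises by Ps − P* = 156 − 142 = 14.
So producers capture 14/30 = 7/15 of each unit of subsidy.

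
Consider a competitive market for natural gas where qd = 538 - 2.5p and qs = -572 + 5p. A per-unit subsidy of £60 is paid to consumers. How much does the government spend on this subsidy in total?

Pre-subsidy: 538 - 2.5p = -572 + 5p gives p* = 148, q* = 168.
With the rebate, buyers effectively pay pb = ps − 60, where ps is the price sellers receive.
Demand in terms of ps becomes qd = 538 − 2.5(ps − 60) = 688 - 2.5ps. Setting this equal to supply: 688 - 2.5ps = -572 + 5ps, so ps = 168.
Buyers pay pb = 168 − 60 = 108; q' = -572 + 5·168 = 268.
Government outlay = subsidy × quantity = 60 × 268 = 16080.

Government cost = £16080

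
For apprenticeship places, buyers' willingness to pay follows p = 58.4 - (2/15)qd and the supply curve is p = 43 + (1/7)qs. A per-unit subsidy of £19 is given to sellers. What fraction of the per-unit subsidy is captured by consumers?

Consumer share = 14/29

Pre-subsidy: 58.4 - (2/15)q = 43 + (1/7)q gives q* = 1617/29 and p* = 1478/29.
With the subsidy, sellers receive ps = pb + 19 for each unit, where pb is the price buyers pay.
On the curves, pb = 58.4 - (2/15)q and ps = 43 + (1/7)q; the wedge ps − pb = 19 gives 43 + (1/7)q − (58.4 - (2/15)q) = 19, so q' = 3612/29.
Then pb = 58.4 − (2/15)·(3612/29) = 1212/29 and ps = 43 + (1/7)·(3612/29) = 1763/29.
Buyers' price falls by p* − pb = 1478/29 − 1212/29 = 266/29; sellers' price rises by ps − p* = 1763/29 − 1478/29 = 285/29.
So consumers capture (266/29)/19 = 14/29 of each unit of subsidy.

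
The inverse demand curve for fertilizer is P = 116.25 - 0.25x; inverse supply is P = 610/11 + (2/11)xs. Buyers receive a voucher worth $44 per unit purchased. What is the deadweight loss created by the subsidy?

Deadweight loss = 42592/19

Pre-subsidy: 116.25 - 0.25x = 610/11 + (2/11)x gives x* = 2675/19 and P* = 1540/19.
With the rebate, buyers effectively pay Pb = Ps − 44, where Ps is the price sellers receive.
On the curves, Pb = 116.25 - 0.25x and Ps = 610/11 + (2/11)x; the wedge Ps − Pb = 44 gives 610/11 + (2/11)x − (116.25 - 0.25x) = 44, so x' = 4611/19.
Then Pb = 116.25 − 0.25·(4611/19) = 1056/19 and Ps = 610/11 + (2/11)·(4611/19) = 1892/19.
The subsidy expands output by 4611/19 − 2675/19 = 1936/19 past the efficient level; on those units the gap between marginal cost and willingness to pay runs from 0 up to 44.
DWL = ½ × 44 × 1936/19 = 42592/19.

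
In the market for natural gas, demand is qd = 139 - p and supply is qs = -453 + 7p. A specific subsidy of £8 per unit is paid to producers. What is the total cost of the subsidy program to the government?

Government cost = £576

Pre-subsidy: 139 - p = -453 + 7p gives p* = 74, q* = 65.
With the subsidy, sellers receive ps = pb + 8 for each unit, where pb is the price buyers pay.
Supply in terms of pb becomes qs = -453 + 7(pb + 8) = -397 + 7pb. Setting this equal to demand: 139 - pb = -397 + 7pb, so pb = 67.
Sellers receive ps = 67 + 8 = 75; q' = 139 − 1·67 = 72.
Government outlay = subsidy × quantity = 8 × 72 = 576.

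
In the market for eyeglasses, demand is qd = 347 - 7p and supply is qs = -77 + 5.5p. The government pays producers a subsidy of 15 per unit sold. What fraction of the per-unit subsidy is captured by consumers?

Pre-subsidy: 347 - 7p = -77 + 5.5p gives p* = 33.92, q* = 109.56.
With the subsidy, sellers receive ps = pb + 15 for each unit, where pb is the price buyers pay.
Supply in terms of pb becomes qs = -77 + 5.5(pb + 15) = 5.5 + 5.5pb. Setting this equal to demand: 347 - 7pb = 5.5 + 5.5pb, so pb = 27.32.
Sellers receive ps = 27.32 + 15 = 42.32; q' = 347 − 7·27.32 = 155.76.
Buyers' price falls by p* − pb = 33.92 − 27.32 = 6.6; sellers' price rises by ps − p* = 42.32 − 33.92 = 8.4.
So consumers capture 6.6/15 = 0.44 of each unit of subsidy.

Consumer share = 0.44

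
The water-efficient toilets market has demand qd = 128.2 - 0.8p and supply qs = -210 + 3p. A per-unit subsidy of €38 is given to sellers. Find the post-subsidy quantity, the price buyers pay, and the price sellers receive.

q' = 81; buyers pay €59; sellers receive €97

Pre-subsidy: 128.2 - 0.8p = -210 + 3p gives p* = 89, q* = 57.
With the subsidy, sellers receive ps = pb + 38 for each unit, where pb is the price buyers pay.
Supply in terms of pb becomes qs = -210 + 3(pb + 38) = -96 + 3pb. Setting this equal to demand: 128.2 - 0.8pb = -96 + 3pb, so pb = 59.
Sellers receive ps = 59 + 38 = 97; q' = 128.2 − 0.8·59 = 81.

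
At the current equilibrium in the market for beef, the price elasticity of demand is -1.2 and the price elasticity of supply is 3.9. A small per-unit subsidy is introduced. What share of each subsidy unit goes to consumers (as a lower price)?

For a small subsidy around the equilibrium, the benefit split depends on the relative slopes, which at a point are proportional to the elasticities.
Buyer share = εs/(εs + |εd|) = 3.9/(3.9 + 1.2) = 13/17; seller share = |εd|/(εs + |εd|) = 4/17.

Consumer share = 13/17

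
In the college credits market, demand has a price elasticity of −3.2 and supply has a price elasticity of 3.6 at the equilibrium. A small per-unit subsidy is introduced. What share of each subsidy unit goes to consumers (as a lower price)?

For a small subsidy around the equilibrium, the benefit split depends on the relative slopes, which at a point are proportional to the elasticities.
Buyer share = εs/(εs + |εd|) = 3.6/(3.6 + 3.2) = 9/17; seller share = |εd|/(εs + |εd|) = 8/17.

Consumer share = 9/17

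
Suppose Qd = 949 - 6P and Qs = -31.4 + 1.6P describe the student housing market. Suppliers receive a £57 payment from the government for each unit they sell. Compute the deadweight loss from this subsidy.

Pre-subsidy: 949 - 6P = -31.4 + 1.6P gives P* = 129, Q* = 175.
With the subsidy, sellers receive Ps = Pb + 57 for each unit, where Pb is the price buyers pay.
Supply in terms of Pb becomes Qs = -31.4 + 1.6(Pb + 57) = 59.8 + 1.6Pb. Setting this equal to demand: 949 - 6Pb = 59.8 + 1.6Pb, so Pb = 117.
Sellers receive Ps = 117 + 57 = 174; Q' = 949 − 6·117 = 247.
The subsidy expands output by 247 − 175 = 72 past the efficient level; on those units the gap between marginal cost and willingness to pay runs from 0 up to 57.
DWL = ½ × 57 × 72 = 2052.

Deadweight loss = £2052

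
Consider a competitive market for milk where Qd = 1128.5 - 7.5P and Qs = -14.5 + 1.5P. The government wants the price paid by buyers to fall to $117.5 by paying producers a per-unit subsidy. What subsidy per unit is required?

Required subsidy s = $57 per unit

At a buyer price of 117.5, quantity demanded is 1128.5 − 7.5·117.5 = 247.25.
Sellers supply 247.25 only when they receive Ps with -14.5 + 1.5·Ps = 247.25, i.e. Ps = 174.5.
s = Ps − Pb = 174.5 − 117.5 = 57.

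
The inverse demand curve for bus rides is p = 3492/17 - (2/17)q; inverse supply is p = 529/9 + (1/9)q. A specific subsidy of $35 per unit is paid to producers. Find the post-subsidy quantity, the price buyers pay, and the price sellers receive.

q' = 794; buyers pay $112; sellers receive $147

Pre-subsidy: 3492/17 - (2/17)q = 529/9 + (1/9)q gives q* = 641 and p* = 130.
With the subsidy, sellers receive ps = pb + 35 for each unit, where pb is the price buyers pay.
On the curves, pb = 3492/17 - (2/17)q and ps = 529/9 + (1/9)q; the wedge ps − pb = 35 gives 529/9 + (1/9)q − (3492/17 - (2/17)q) = 35, so q' = 794.
Then pb = 3492/17 − (2/17)·794 = 112 and ps = 529/9 + (1/9)·794 = 147.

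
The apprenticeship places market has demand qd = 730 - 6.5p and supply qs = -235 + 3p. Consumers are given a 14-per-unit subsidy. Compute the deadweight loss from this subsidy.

Deadweight loss = 3822/19

Pre-subsidy: 730 - 6.5p = -235 + 3p gives p* = 1930/19, q* = 1325/19.
With the rebate, buyers effectively pay pb = ps − 14, where ps is the price sellers receive.
Demand in terms of ps becomes qd = 730 − 6.5(ps − 14) = 821 - 6.5ps. Setting this equal to supply: 821 - 6.5ps = -235 + 3ps, so ps = 2112/19.
Buyers pay pb = 2112/19 − 14 = 1846/19; q' = -235 + 3·(2112/19) = 1871/19.
The subsidy expands output by 1871/19 − 1325/19 = 546/19 past the efficient level; on those units the gap between marginal cost and willingness to pay runs from 0 up to 14.
DWL = ½ × 14 × 546/19 = 3822/19.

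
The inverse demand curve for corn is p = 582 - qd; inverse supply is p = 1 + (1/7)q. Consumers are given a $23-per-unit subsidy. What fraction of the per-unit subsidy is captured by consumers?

Consumer share = 0.875

Pre-subsidy: 582 - q = 1 + (1/7)q gives q* = 508.375 and p* = 73.625.
With the rebate, buyers effectively pay pb = ps − 23, where ps is the price sellers receive.
On the curves, pb = 582 - q and ps = 1 + (1/7)q; the wedge ps − pb = 23 gives 1 + (1/7)q − (582 - q) = 23, so q' = 528.5.
Then pb = 582 − 1·528.5 = 53.5 and ps = 1 + (1/7)·528.5 = 76.5.
Buyers' price falls by p* − pb = 73.625 − 53.5 = 20.125; sellers' price rises by ps − p* = 76.5 − 73.625 = 2.875.
So consumers capture 20.125/23 = 0.875 of each unit of subsidy.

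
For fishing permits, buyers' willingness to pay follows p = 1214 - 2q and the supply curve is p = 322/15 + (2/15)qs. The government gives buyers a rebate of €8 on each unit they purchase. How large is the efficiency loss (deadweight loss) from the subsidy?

Deadweight loss = €15

Pre-subsidy: 1214 - 2q = 322/15 + (2/15)q gives q* = 559 and p* = 96.
With the rebate, buyers effectively pay pb = ps − 8, where ps is the price sellers receive.
On the curves, pb = 1214 - 2q and ps = 322/15 + (2/15)q; the wedge ps − pb = 8 gives 322/15 + (2/15)q − (1214 - 2q) = 8, so q' = 562.75.
Then pb = 1214 − 2·562.75 = 88.5 and ps = 322/15 + (2/15)·562.75 = 96.5.
The subsidy expands output by 562.75 − 559 = 3.75 past the efficient level; on those units the gap between marginal cost and willingness to pay runs from 0 up to 8.
DWL = ½ × 8 × 3.75 = 15.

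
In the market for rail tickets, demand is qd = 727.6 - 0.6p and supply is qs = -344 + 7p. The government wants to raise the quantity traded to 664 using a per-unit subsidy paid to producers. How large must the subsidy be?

Required subsidy s = 38 per unit

At q = 664, invert demand for the buyer price: pb = (727.6 − 664)/0.6 = 106; invert supply for the seller price: ps = (664 − (-344))/7 = 144.
The subsidy must fill the gap: s = ps − pb = 144 − 106 = 38.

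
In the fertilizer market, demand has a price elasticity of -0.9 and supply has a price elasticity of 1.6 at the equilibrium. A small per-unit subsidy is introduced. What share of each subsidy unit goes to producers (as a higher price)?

Producer share = 0.36

For a small subsidy around the equilibrium, the benefit split depends on the relative slopes, which at a point are proportional to the elasticities.
Buyer share = εs/(εs + |εd|) = 1.6/(1.6 + 0.9) = 0.64; seller share = |εd|/(εs + |εd|) = 0.36.
So producers capture 0.36 of the subsidy.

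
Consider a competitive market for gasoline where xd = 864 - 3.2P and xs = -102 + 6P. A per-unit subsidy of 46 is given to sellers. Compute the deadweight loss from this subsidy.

Deadweight loss = 2208

Pre-subsidy: 864 - 3.2P = -102 + 6P gives P* = 105, x* = 528.
With the subsidy, sellers receive Ps = Pb + 46 for each unit, where Pb is the price buyers pay.
Supply in terms of Pb becomes xs = -102 + 6(Pb + 46) = 174 + 6Pb. Setting this equal to demand: 864 - 3.2Pb = 174 + 6Pb, so Pb = 75.
Sellers receive Ps = 75 + 46 = 121; x' = 864 − 3.2·75 = 624.
The subsidy expands output by 624 − 528 = 96 past the efficient level; on those units the gap between marginal cost and willingness to pay runs from 0 up to 46.
DWL = ½ × 46 × 96 = 2208.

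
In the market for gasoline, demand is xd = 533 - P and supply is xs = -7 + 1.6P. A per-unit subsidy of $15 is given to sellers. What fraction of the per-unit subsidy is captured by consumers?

Pre-subsidy: 533 - P = -7 + 1.6P gives P* = 2700/13, x* = 4229/13.
With the subsidy, sellers receive Ps = Pb + 15 for each unit, where Pb is the price buyers pay.
Supply in terms of Pb becomes xs = -7 + 1.6(Pb + 15) = 17 + 1.6Pb. Setting this equal to demand: 533 - Pb = 17 + 1.6Pb, so Pb = 2580/13.
Sellers receive Ps = 2580/13 + 15 = 2775/13; x' = 533 − 1·(2580/13) = 4349/13.
Buyers' price falls by P* − Pb = 2700/13 − 2580/13 = 120/13; sellers' price rises by Ps − P* = 2775/13 − 2700/13 = 75/13.
So consumers capture (120/13)/15 = 8/13 of each unit of subsidy.

Consumer share = 8/13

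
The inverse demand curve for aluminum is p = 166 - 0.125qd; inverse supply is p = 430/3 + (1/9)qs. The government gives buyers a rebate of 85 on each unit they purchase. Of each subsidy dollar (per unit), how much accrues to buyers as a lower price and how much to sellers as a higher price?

Buyers gain 45 per unit; sellers gain 40 per unit

Pre-subsidy: 166 - 0.125q = 430/3 + (1/9)q gives q* = 96 and p* = 154.
With the rebate, buyers effectively pay pb = ps − 85, where ps is the price sellers receive.
On the curves, pb = 166 - 0.125q and ps = 430/3 + (1/9)q; the wedge ps − pb = 85 gives 430/3 + (1/9)q − (166 - 0.125q) = 85, so q' = 456.
Then pb = 166 − 0.125·456 = 109 and ps = 430/3 + (1/9)·456 = 194.
Buyers' price falls by p* − pb = 154 − 109 = 45; sellers' price rises by ps − p* = 194 − 154 = 40.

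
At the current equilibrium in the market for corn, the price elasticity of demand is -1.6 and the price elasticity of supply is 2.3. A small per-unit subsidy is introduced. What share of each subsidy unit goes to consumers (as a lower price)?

Consumer share = 23/39

For a small subsidy around the equilibrium, the benefit split depends on the relative slopes, which at a point are proportional to the elasticities.
Buyer share = εs/(εs + |εd|) = 2.3/(2.3 + 1.6) = 23/39; seller share = |εd|/(εs + |εd|) = 16/39.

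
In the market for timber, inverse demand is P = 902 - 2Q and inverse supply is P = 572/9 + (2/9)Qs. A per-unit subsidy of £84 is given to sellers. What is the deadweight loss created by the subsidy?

Pre-subsidy: 902 - 2Q = 572/9 + (2/9)Q gives Q* = 377.3 and P* = 147.4.
With the subsidy, sellers receive Ps = Pb + 84 for each unit, where Pb is the price buyers pay.
On the curves, Pb = 902 - 2Q and Ps = 572/9 + (2/9)Q; the wedge Ps − Pb = 84 gives 572/9 + (2/9)Q − (902 - 2Q) = 84, so Q' = 415.1.
Then Pb = 902 − 2·415.1 = 71.8 and Ps = 572/9 + (2/9)·415.1 = 155.8.
The subsidy expands output by 415.1 − 377.3 = 37.8 past the efficient level; on those units the gap between marginal cost and willingness to pay runs from 0 up to 84.
DWL = ½ × 84 × 37.8 = 1587.6.

Deadweight loss = £1587.6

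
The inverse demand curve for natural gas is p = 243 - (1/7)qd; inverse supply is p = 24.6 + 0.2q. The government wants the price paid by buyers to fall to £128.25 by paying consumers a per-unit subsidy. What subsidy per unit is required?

At a buyer price of 128.25, quantity demanded is 1701 − 7·128.25 = 803.25.
Sellers supply 803.25 only when they receive ps = 24.6 + 0.2·803.25 = 185.25.
s = ps − pb = 185.25 − 128.25 = 57.

Required subsidy s = £57 per unit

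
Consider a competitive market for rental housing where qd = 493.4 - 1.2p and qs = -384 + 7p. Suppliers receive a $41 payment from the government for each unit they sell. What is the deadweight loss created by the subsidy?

Pre-subsidy: 493.4 - 1.2p = -384 + 7p gives p* = 107, q* = 365.
With the subsidy, sellers receive ps = pb + 41 for each unit, where pb is the price buyers pay.
Supply in terms of pb becomes qs = -384 + 7(pb + 41) = -97 + 7pb. Setting this equal to demand: 493.4 - 1.2pb = -97 + 7pb, so pb = 72.
Sellers receive ps = 72 + 41 = 113; q' = 493.4 − 1.2·72 = 407.
The subsidy expands output by 407 − 365 = 42 past the efficient level; on those units the gap between marginal cost and willingness to pay runs from 0 up to 41.
DWL = ½ × 41 × 42 = 861.

Deadweight loss = $861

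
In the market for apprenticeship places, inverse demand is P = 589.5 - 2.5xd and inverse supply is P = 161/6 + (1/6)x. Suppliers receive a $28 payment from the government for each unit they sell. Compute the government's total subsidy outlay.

Government cost = $6202

Pre-subsidy: 589.5 - 2.5x = 161/6 + (1/6)x gives x* = 211 and P* = 62.
With the subsidy, sellers receive Ps = Pb + 28 for each unit, where Pb is the price buyers pay.
On the curves, Pb = 589.5 - 2.5x and Ps = 161/6 + (1/6)x; the wedge Ps − Pb = 28 gives 161/6 + (1/6)x − (589.5 - 2.5x) = 28, so x' = 221.5.
Then Pb = 589.5 − 2.5·221.5 = 35.75 and Ps = 161/6 + (1/6)·221.5 = 63.75.
Government outlay = subsidy × quantity = 28 × 221.5 = 6202.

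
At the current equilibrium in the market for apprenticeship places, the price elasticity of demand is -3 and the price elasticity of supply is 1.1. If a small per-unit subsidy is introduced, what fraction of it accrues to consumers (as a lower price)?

For a small subsidy around the equilibrium, the benefit split depends on the relative slopes, which at a point are proportional to the elasticities.
Buyer share = εs/(εs + |εd|) = 1.1/(1.1 + 3) = 11/41; seller share = |εd|/(εs + |εd|) = 30/41.

Consumer share = 11/41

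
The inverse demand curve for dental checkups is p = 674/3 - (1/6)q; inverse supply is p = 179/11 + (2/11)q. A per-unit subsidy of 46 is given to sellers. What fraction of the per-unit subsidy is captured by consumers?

Pre-subsidy: 674/3 - (1/6)q = 179/11 + (2/11)q gives q* = 598 and p* = 125.
With the subsidy, sellers receive ps = pb + 46 for each unit, where pb is the price buyers pay.
On the curves, pb = 674/3 - (1/6)q and ps = 179/11 + (2/11)q; the wedge ps − pb = 46 gives 179/11 + (2/11)q − (674/3 - (1/6)q) = 46, so q' = 730.
Then pb = 674/3 − (1/6)·730 = 103 and ps = 179/11 + (2/11)·730 = 149.
Buyers' price falls by p* − pb = 125 − 103 = 22; sellers' price rises by ps − p* = 149 − 125 = 24.
So consumers capture 22/46 = 11/23 of each unit of subsidy.

Consumer share = 11/23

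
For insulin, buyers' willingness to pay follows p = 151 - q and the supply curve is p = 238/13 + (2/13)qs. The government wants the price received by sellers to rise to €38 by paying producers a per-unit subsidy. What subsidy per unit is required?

Required subsidy s = €15 per unit

At a seller price of 38, quantity supplied is -119 + 6.5·38 = 128.
Buyers absorb 128 only when they pay pb = 151 − 1·128 = 23.
s = ps − pb = 38 − 23 = 15.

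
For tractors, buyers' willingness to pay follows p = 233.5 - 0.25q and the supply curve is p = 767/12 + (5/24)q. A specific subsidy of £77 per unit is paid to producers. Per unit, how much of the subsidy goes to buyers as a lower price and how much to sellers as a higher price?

Pre-subsidy: 233.5 - 0.25q = 767/12 + (5/24)q gives q* = 370 and p* = 141.
With the subsidy, sellers receive ps = pb + 77 for each unit, where pb is the price buyers pay.
On the curves, pb = 233.5 - 0.25q and ps = 767/12 + (5/24)q; the wedge ps − pb = 77 gives 767/12 + (5/24)q − (233.5 - 0.25q) = 77, so q' = 538.
Then pb = 233.5 − 0.25·538 = 99 and ps = 767/12 + (5/24)·538 = 176.
Buyers' price falls by p* − pb = 141 − 99 = 42; sellers' price rises by ps − p* = 176 − 141 = 35.

Buyers gain £42 per unit; sellers gain £35 per unit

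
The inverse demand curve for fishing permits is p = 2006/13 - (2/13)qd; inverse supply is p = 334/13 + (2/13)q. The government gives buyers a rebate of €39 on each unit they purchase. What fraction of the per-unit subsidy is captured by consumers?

Consumer share = 0.5

Pre-subsidy: 2006/13 - (2/13)q = 334/13 + (2/13)q gives q* = 418 and p* = 90.
With the rebate, buyers effectively pay pb = ps − 39, where ps is the price sellers receive.
On the curves, pb = 2006/13 - (2/13)q and ps = 334/13 + (2/13)q; the wedge ps − pb = 39 gives 334/13 + (2/13)q − (2006/13 - (2/13)q) = 39, so q' = 544.75.
Then pb = 2006/13 − (2/13)·544.75 = 70.5 and ps = 334/13 + (2/13)·544.75 = 109.5.
Buyers' price falls by p* − pb = 90 − 70.5 = 19.5; sellers' price rises by ps − p* = 109.5 − 90 = 19.5.
So consumers capture 19.5/39 = 0.5 of each unit of subsidy.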